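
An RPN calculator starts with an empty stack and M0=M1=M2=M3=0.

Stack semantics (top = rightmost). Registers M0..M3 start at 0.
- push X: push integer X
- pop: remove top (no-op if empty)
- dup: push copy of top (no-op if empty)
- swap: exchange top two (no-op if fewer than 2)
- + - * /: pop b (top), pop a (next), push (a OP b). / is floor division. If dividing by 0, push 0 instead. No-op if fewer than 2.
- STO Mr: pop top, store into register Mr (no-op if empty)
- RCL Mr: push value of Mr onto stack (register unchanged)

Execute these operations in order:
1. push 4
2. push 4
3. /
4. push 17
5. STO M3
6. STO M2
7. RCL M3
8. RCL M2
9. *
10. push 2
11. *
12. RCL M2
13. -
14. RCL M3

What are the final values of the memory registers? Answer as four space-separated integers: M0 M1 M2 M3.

After op 1 (push 4): stack=[4] mem=[0,0,0,0]
After op 2 (push 4): stack=[4,4] mem=[0,0,0,0]
After op 3 (/): stack=[1] mem=[0,0,0,0]
After op 4 (push 17): stack=[1,17] mem=[0,0,0,0]
After op 5 (STO M3): stack=[1] mem=[0,0,0,17]
After op 6 (STO M2): stack=[empty] mem=[0,0,1,17]
After op 7 (RCL M3): stack=[17] mem=[0,0,1,17]
After op 8 (RCL M2): stack=[17,1] mem=[0,0,1,17]
After op 9 (*): stack=[17] mem=[0,0,1,17]
After op 10 (push 2): stack=[17,2] mem=[0,0,1,17]
After op 11 (*): stack=[34] mem=[0,0,1,17]
After op 12 (RCL M2): stack=[34,1] mem=[0,0,1,17]
After op 13 (-): stack=[33] mem=[0,0,1,17]
After op 14 (RCL M3): stack=[33,17] mem=[0,0,1,17]

Answer: 0 0 1 17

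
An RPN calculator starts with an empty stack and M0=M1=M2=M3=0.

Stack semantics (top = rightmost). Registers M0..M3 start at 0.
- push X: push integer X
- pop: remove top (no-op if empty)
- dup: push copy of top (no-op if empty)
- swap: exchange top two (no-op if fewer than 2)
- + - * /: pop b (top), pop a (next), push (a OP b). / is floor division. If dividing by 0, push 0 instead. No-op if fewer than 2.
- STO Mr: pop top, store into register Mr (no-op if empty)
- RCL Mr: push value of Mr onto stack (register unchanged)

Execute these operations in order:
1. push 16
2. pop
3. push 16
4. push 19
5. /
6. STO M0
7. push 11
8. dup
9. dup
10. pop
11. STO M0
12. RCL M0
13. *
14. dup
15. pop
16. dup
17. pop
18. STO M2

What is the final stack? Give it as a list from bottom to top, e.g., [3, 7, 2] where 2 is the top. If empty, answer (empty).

Answer: (empty)

Derivation:
After op 1 (push 16): stack=[16] mem=[0,0,0,0]
After op 2 (pop): stack=[empty] mem=[0,0,0,0]
After op 3 (push 16): stack=[16] mem=[0,0,0,0]
After op 4 (push 19): stack=[16,19] mem=[0,0,0,0]
After op 5 (/): stack=[0] mem=[0,0,0,0]
After op 6 (STO M0): stack=[empty] mem=[0,0,0,0]
After op 7 (push 11): stack=[11] mem=[0,0,0,0]
After op 8 (dup): stack=[11,11] mem=[0,0,0,0]
After op 9 (dup): stack=[11,11,11] mem=[0,0,0,0]
After op 10 (pop): stack=[11,11] mem=[0,0,0,0]
After op 11 (STO M0): stack=[11] mem=[11,0,0,0]
After op 12 (RCL M0): stack=[11,11] mem=[11,0,0,0]
After op 13 (*): stack=[121] mem=[11,0,0,0]
After op 14 (dup): stack=[121,121] mem=[11,0,0,0]
After op 15 (pop): stack=[121] mem=[11,0,0,0]
After op 16 (dup): stack=[121,121] mem=[11,0,0,0]
After op 17 (pop): stack=[121] mem=[11,0,0,0]
After op 18 (STO M2): stack=[empty] mem=[11,0,121,0]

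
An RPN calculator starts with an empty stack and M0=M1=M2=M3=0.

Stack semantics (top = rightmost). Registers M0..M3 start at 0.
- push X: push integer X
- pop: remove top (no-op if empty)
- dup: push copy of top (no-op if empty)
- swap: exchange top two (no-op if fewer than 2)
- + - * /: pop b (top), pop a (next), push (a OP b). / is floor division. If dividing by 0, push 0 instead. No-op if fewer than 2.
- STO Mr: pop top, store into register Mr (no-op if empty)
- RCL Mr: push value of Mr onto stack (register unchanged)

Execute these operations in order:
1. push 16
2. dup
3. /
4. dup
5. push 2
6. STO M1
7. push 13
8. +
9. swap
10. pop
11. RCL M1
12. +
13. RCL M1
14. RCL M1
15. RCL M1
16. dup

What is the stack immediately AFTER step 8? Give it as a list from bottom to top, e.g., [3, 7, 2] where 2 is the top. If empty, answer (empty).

After op 1 (push 16): stack=[16] mem=[0,0,0,0]
After op 2 (dup): stack=[16,16] mem=[0,0,0,0]
After op 3 (/): stack=[1] mem=[0,0,0,0]
After op 4 (dup): stack=[1,1] mem=[0,0,0,0]
After op 5 (push 2): stack=[1,1,2] mem=[0,0,0,0]
After op 6 (STO M1): stack=[1,1] mem=[0,2,0,0]
After op 7 (push 13): stack=[1,1,13] mem=[0,2,0,0]
After op 8 (+): stack=[1,14] mem=[0,2,0,0]

[1, 14]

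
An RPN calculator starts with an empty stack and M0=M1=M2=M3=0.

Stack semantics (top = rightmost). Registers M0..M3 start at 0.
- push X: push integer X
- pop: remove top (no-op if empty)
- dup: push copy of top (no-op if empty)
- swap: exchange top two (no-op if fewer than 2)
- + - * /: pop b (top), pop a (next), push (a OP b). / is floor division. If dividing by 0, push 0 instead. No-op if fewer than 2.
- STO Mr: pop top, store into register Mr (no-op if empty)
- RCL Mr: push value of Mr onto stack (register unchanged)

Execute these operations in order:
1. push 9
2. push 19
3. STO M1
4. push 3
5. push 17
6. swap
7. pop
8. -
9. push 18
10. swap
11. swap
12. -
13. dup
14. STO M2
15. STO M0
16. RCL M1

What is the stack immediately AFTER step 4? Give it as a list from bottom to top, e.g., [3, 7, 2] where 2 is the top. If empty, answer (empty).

After op 1 (push 9): stack=[9] mem=[0,0,0,0]
After op 2 (push 19): stack=[9,19] mem=[0,0,0,0]
After op 3 (STO M1): stack=[9] mem=[0,19,0,0]
After op 4 (push 3): stack=[9,3] mem=[0,19,0,0]

[9, 3]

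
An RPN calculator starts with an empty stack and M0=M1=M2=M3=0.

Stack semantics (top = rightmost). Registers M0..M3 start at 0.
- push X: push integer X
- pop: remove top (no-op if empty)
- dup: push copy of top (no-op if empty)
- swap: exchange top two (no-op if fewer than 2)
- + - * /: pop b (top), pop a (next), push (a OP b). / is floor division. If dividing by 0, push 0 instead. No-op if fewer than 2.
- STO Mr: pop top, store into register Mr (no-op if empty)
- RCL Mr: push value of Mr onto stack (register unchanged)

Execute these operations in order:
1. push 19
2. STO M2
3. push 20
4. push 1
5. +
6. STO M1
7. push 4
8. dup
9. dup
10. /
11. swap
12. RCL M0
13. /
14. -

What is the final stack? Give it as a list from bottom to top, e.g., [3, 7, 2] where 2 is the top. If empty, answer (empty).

After op 1 (push 19): stack=[19] mem=[0,0,0,0]
After op 2 (STO M2): stack=[empty] mem=[0,0,19,0]
After op 3 (push 20): stack=[20] mem=[0,0,19,0]
After op 4 (push 1): stack=[20,1] mem=[0,0,19,0]
After op 5 (+): stack=[21] mem=[0,0,19,0]
After op 6 (STO M1): stack=[empty] mem=[0,21,19,0]
After op 7 (push 4): stack=[4] mem=[0,21,19,0]
After op 8 (dup): stack=[4,4] mem=[0,21,19,0]
After op 9 (dup): stack=[4,4,4] mem=[0,21,19,0]
After op 10 (/): stack=[4,1] mem=[0,21,19,0]
After op 11 (swap): stack=[1,4] mem=[0,21,19,0]
After op 12 (RCL M0): stack=[1,4,0] mem=[0,21,19,0]
After op 13 (/): stack=[1,0] mem=[0,21,19,0]
After op 14 (-): stack=[1] mem=[0,21,19,0]

Answer: [1]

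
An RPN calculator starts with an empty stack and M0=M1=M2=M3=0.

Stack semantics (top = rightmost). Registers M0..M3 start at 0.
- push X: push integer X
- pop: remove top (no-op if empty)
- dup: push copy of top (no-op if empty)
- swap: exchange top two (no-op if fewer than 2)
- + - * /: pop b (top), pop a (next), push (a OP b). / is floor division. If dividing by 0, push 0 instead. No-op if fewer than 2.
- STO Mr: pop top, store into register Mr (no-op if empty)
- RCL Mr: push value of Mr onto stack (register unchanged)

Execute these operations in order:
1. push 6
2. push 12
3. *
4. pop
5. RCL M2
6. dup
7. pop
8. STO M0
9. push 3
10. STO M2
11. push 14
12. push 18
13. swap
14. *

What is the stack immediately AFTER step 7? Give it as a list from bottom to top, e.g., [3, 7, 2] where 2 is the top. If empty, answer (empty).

After op 1 (push 6): stack=[6] mem=[0,0,0,0]
After op 2 (push 12): stack=[6,12] mem=[0,0,0,0]
After op 3 (*): stack=[72] mem=[0,0,0,0]
After op 4 (pop): stack=[empty] mem=[0,0,0,0]
After op 5 (RCL M2): stack=[0] mem=[0,0,0,0]
After op 6 (dup): stack=[0,0] mem=[0,0,0,0]
After op 7 (pop): stack=[0] mem=[0,0,0,0]

[0]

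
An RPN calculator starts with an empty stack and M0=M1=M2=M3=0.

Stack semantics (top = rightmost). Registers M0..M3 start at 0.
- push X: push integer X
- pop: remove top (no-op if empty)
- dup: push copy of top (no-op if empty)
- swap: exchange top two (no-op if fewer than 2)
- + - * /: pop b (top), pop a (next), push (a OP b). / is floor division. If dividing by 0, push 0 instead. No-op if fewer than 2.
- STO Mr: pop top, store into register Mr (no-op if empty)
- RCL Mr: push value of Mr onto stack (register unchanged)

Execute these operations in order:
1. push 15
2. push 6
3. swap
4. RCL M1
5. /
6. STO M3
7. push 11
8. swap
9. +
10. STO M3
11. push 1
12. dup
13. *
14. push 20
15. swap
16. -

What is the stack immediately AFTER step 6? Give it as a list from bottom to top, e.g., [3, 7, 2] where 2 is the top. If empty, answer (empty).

After op 1 (push 15): stack=[15] mem=[0,0,0,0]
After op 2 (push 6): stack=[15,6] mem=[0,0,0,0]
After op 3 (swap): stack=[6,15] mem=[0,0,0,0]
After op 4 (RCL M1): stack=[6,15,0] mem=[0,0,0,0]
After op 5 (/): stack=[6,0] mem=[0,0,0,0]
After op 6 (STO M3): stack=[6] mem=[0,0,0,0]

[6]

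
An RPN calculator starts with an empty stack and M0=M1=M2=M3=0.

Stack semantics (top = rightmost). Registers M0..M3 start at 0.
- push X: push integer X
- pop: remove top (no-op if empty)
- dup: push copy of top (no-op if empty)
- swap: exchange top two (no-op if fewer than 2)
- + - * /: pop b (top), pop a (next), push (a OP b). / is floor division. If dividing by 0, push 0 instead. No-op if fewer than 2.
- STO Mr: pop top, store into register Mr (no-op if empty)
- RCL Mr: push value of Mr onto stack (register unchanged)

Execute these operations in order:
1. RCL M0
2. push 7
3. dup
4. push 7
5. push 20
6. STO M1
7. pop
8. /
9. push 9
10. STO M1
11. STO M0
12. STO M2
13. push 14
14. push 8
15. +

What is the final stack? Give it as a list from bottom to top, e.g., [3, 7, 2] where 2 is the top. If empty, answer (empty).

After op 1 (RCL M0): stack=[0] mem=[0,0,0,0]
After op 2 (push 7): stack=[0,7] mem=[0,0,0,0]
After op 3 (dup): stack=[0,7,7] mem=[0,0,0,0]
After op 4 (push 7): stack=[0,7,7,7] mem=[0,0,0,0]
After op 5 (push 20): stack=[0,7,7,7,20] mem=[0,0,0,0]
After op 6 (STO M1): stack=[0,7,7,7] mem=[0,20,0,0]
After op 7 (pop): stack=[0,7,7] mem=[0,20,0,0]
After op 8 (/): stack=[0,1] mem=[0,20,0,0]
After op 9 (push 9): stack=[0,1,9] mem=[0,20,0,0]
After op 10 (STO M1): stack=[0,1] mem=[0,9,0,0]
After op 11 (STO M0): stack=[0] mem=[1,9,0,0]
After op 12 (STO M2): stack=[empty] mem=[1,9,0,0]
After op 13 (push 14): stack=[14] mem=[1,9,0,0]
After op 14 (push 8): stack=[14,8] mem=[1,9,0,0]
After op 15 (+): stack=[22] mem=[1,9,0,0]

Answer: [22]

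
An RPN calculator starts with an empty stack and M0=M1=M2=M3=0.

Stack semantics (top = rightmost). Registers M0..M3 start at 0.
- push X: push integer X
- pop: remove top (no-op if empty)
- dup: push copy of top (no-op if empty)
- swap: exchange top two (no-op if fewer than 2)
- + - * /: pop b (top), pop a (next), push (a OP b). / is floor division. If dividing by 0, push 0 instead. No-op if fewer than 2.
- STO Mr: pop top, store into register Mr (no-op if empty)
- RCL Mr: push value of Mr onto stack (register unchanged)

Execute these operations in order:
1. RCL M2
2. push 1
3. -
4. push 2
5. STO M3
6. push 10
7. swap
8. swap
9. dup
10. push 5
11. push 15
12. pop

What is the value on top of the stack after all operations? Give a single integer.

After op 1 (RCL M2): stack=[0] mem=[0,0,0,0]
After op 2 (push 1): stack=[0,1] mem=[0,0,0,0]
After op 3 (-): stack=[-1] mem=[0,0,0,0]
After op 4 (push 2): stack=[-1,2] mem=[0,0,0,0]
After op 5 (STO M3): stack=[-1] mem=[0,0,0,2]
After op 6 (push 10): stack=[-1,10] mem=[0,0,0,2]
After op 7 (swap): stack=[10,-1] mem=[0,0,0,2]
After op 8 (swap): stack=[-1,10] mem=[0,0,0,2]
After op 9 (dup): stack=[-1,10,10] mem=[0,0,0,2]
After op 10 (push 5): stack=[-1,10,10,5] mem=[0,0,0,2]
After op 11 (push 15): stack=[-1,10,10,5,15] mem=[0,0,0,2]
After op 12 (pop): stack=[-1,10,10,5] mem=[0,0,0,2]

Answer: 5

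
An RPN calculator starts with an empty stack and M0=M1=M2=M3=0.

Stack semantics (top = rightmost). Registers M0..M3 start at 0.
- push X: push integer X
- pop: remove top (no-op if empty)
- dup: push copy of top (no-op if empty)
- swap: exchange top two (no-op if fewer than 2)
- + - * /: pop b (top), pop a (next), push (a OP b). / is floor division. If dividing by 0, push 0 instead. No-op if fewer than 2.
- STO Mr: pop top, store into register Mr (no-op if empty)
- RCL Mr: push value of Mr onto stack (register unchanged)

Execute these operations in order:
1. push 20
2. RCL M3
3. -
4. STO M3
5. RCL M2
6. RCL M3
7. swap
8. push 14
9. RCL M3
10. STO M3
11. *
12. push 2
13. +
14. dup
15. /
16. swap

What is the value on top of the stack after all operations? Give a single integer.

After op 1 (push 20): stack=[20] mem=[0,0,0,0]
After op 2 (RCL M3): stack=[20,0] mem=[0,0,0,0]
After op 3 (-): stack=[20] mem=[0,0,0,0]
After op 4 (STO M3): stack=[empty] mem=[0,0,0,20]
After op 5 (RCL M2): stack=[0] mem=[0,0,0,20]
After op 6 (RCL M3): stack=[0,20] mem=[0,0,0,20]
After op 7 (swap): stack=[20,0] mem=[0,0,0,20]
After op 8 (push 14): stack=[20,0,14] mem=[0,0,0,20]
After op 9 (RCL M3): stack=[20,0,14,20] mem=[0,0,0,20]
After op 10 (STO M3): stack=[20,0,14] mem=[0,0,0,20]
After op 11 (*): stack=[20,0] mem=[0,0,0,20]
After op 12 (push 2): stack=[20,0,2] mem=[0,0,0,20]
After op 13 (+): stack=[20,2] mem=[0,0,0,20]
After op 14 (dup): stack=[20,2,2] mem=[0,0,0,20]
After op 15 (/): stack=[20,1] mem=[0,0,0,20]
After op 16 (swap): stack=[1,20] mem=[0,0,0,20]

Answer: 20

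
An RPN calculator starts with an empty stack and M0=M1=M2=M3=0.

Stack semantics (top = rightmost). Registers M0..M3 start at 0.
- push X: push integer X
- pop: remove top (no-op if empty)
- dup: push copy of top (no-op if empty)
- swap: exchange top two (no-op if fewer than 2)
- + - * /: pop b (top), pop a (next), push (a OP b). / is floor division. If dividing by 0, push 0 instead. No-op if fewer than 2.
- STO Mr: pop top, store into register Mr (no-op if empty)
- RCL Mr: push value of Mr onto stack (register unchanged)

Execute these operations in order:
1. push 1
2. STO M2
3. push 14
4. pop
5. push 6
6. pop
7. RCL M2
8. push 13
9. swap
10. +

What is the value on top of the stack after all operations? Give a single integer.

Answer: 14

Derivation:
After op 1 (push 1): stack=[1] mem=[0,0,0,0]
After op 2 (STO M2): stack=[empty] mem=[0,0,1,0]
After op 3 (push 14): stack=[14] mem=[0,0,1,0]
After op 4 (pop): stack=[empty] mem=[0,0,1,0]
After op 5 (push 6): stack=[6] mem=[0,0,1,0]
After op 6 (pop): stack=[empty] mem=[0,0,1,0]
After op 7 (RCL M2): stack=[1] mem=[0,0,1,0]
After op 8 (push 13): stack=[1,13] mem=[0,0,1,0]
After op 9 (swap): stack=[13,1] mem=[0,0,1,0]
After op 10 (+): stack=[14] mem=[0,0,1,0]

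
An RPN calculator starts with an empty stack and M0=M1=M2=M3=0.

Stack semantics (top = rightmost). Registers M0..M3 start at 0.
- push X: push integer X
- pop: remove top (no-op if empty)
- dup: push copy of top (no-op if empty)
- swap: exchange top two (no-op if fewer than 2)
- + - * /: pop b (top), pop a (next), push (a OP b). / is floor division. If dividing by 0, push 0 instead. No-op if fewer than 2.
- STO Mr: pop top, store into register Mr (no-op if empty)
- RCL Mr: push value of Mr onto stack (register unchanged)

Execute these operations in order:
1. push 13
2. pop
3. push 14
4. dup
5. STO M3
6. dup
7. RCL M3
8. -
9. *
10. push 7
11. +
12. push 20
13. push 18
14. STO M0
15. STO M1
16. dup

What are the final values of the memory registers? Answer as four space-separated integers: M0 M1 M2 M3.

After op 1 (push 13): stack=[13] mem=[0,0,0,0]
After op 2 (pop): stack=[empty] mem=[0,0,0,0]
After op 3 (push 14): stack=[14] mem=[0,0,0,0]
After op 4 (dup): stack=[14,14] mem=[0,0,0,0]
After op 5 (STO M3): stack=[14] mem=[0,0,0,14]
After op 6 (dup): stack=[14,14] mem=[0,0,0,14]
After op 7 (RCL M3): stack=[14,14,14] mem=[0,0,0,14]
After op 8 (-): stack=[14,0] mem=[0,0,0,14]
After op 9 (*): stack=[0] mem=[0,0,0,14]
After op 10 (push 7): stack=[0,7] mem=[0,0,0,14]
After op 11 (+): stack=[7] mem=[0,0,0,14]
After op 12 (push 20): stack=[7,20] mem=[0,0,0,14]
After op 13 (push 18): stack=[7,20,18] mem=[0,0,0,14]
After op 14 (STO M0): stack=[7,20] mem=[18,0,0,14]
After op 15 (STO M1): stack=[7] mem=[18,20,0,14]
After op 16 (dup): stack=[7,7] mem=[18,20,0,14]

Answer: 18 20 0 14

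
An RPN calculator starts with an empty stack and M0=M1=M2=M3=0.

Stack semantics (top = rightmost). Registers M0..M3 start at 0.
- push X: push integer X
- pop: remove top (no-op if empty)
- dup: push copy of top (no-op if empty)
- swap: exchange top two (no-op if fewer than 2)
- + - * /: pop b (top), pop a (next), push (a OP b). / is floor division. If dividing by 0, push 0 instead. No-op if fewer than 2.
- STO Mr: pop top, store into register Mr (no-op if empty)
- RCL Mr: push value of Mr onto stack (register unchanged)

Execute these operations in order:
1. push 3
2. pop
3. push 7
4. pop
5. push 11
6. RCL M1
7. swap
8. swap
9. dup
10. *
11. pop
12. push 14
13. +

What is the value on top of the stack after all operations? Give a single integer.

Answer: 25

Derivation:
After op 1 (push 3): stack=[3] mem=[0,0,0,0]
After op 2 (pop): stack=[empty] mem=[0,0,0,0]
After op 3 (push 7): stack=[7] mem=[0,0,0,0]
After op 4 (pop): stack=[empty] mem=[0,0,0,0]
After op 5 (push 11): stack=[11] mem=[0,0,0,0]
After op 6 (RCL M1): stack=[11,0] mem=[0,0,0,0]
After op 7 (swap): stack=[0,11] mem=[0,0,0,0]
After op 8 (swap): stack=[11,0] mem=[0,0,0,0]
After op 9 (dup): stack=[11,0,0] mem=[0,0,0,0]
After op 10 (*): stack=[11,0] mem=[0,0,0,0]
After op 11 (pop): stack=[11] mem=[0,0,0,0]
After op 12 (push 14): stack=[11,14] mem=[0,0,0,0]
After op 13 (+): stack=[25] mem=[0,0,0,0]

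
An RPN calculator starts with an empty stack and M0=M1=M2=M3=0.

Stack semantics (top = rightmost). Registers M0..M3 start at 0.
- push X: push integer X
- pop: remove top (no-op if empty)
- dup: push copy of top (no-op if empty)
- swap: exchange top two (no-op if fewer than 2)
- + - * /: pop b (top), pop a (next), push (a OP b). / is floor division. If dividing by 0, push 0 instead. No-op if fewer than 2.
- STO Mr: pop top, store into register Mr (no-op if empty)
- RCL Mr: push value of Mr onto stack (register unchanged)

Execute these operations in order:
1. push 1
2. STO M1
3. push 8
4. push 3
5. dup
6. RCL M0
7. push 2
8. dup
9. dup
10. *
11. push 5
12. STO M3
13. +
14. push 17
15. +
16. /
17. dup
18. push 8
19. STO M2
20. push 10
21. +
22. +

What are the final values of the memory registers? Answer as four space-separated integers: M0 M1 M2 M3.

After op 1 (push 1): stack=[1] mem=[0,0,0,0]
After op 2 (STO M1): stack=[empty] mem=[0,1,0,0]
After op 3 (push 8): stack=[8] mem=[0,1,0,0]
After op 4 (push 3): stack=[8,3] mem=[0,1,0,0]
After op 5 (dup): stack=[8,3,3] mem=[0,1,0,0]
After op 6 (RCL M0): stack=[8,3,3,0] mem=[0,1,0,0]
After op 7 (push 2): stack=[8,3,3,0,2] mem=[0,1,0,0]
After op 8 (dup): stack=[8,3,3,0,2,2] mem=[0,1,0,0]
After op 9 (dup): stack=[8,3,3,0,2,2,2] mem=[0,1,0,0]
After op 10 (*): stack=[8,3,3,0,2,4] mem=[0,1,0,0]
After op 11 (push 5): stack=[8,3,3,0,2,4,5] mem=[0,1,0,0]
After op 12 (STO M3): stack=[8,3,3,0,2,4] mem=[0,1,0,5]
After op 13 (+): stack=[8,3,3,0,6] mem=[0,1,0,5]
After op 14 (push 17): stack=[8,3,3,0,6,17] mem=[0,1,0,5]
After op 15 (+): stack=[8,3,3,0,23] mem=[0,1,0,5]
After op 16 (/): stack=[8,3,3,0] mem=[0,1,0,5]
After op 17 (dup): stack=[8,3,3,0,0] mem=[0,1,0,5]
After op 18 (push 8): stack=[8,3,3,0,0,8] mem=[0,1,0,5]
After op 19 (STO M2): stack=[8,3,3,0,0] mem=[0,1,8,5]
After op 20 (push 10): stack=[8,3,3,0,0,10] mem=[0,1,8,5]
After op 21 (+): stack=[8,3,3,0,10] mem=[0,1,8,5]
After op 22 (+): stack=[8,3,3,10] mem=[0,1,8,5]

Answer: 0 1 8 5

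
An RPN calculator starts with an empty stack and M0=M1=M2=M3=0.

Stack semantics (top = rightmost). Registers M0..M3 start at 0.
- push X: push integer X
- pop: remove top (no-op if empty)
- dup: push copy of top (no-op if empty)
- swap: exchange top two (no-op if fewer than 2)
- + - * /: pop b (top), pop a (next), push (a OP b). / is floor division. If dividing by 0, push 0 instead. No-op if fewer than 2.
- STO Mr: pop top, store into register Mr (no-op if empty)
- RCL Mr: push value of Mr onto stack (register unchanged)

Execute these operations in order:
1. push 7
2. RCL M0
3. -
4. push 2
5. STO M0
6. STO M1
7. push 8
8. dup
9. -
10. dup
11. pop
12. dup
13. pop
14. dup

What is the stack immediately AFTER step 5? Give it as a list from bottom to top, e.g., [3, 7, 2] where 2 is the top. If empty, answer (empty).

After op 1 (push 7): stack=[7] mem=[0,0,0,0]
After op 2 (RCL M0): stack=[7,0] mem=[0,0,0,0]
After op 3 (-): stack=[7] mem=[0,0,0,0]
After op 4 (push 2): stack=[7,2] mem=[0,0,0,0]
After op 5 (STO M0): stack=[7] mem=[2,0,0,0]

[7]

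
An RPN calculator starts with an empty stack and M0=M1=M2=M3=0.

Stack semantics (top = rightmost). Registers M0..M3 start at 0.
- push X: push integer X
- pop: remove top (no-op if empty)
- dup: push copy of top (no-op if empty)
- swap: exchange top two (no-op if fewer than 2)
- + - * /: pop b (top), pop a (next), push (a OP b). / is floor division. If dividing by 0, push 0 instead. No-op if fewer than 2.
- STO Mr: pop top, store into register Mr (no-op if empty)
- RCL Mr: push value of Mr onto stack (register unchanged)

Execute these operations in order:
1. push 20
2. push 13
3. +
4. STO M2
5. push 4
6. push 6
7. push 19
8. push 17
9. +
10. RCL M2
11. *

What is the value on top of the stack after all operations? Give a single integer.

After op 1 (push 20): stack=[20] mem=[0,0,0,0]
After op 2 (push 13): stack=[20,13] mem=[0,0,0,0]
After op 3 (+): stack=[33] mem=[0,0,0,0]
After op 4 (STO M2): stack=[empty] mem=[0,0,33,0]
After op 5 (push 4): stack=[4] mem=[0,0,33,0]
After op 6 (push 6): stack=[4,6] mem=[0,0,33,0]
After op 7 (push 19): stack=[4,6,19] mem=[0,0,33,0]
After op 8 (push 17): stack=[4,6,19,17] mem=[0,0,33,0]
After op 9 (+): stack=[4,6,36] mem=[0,0,33,0]
After op 10 (RCL M2): stack=[4,6,36,33] mem=[0,0,33,0]
After op 11 (*): stack=[4,6,1188] mem=[0,0,33,0]

Answer: 1188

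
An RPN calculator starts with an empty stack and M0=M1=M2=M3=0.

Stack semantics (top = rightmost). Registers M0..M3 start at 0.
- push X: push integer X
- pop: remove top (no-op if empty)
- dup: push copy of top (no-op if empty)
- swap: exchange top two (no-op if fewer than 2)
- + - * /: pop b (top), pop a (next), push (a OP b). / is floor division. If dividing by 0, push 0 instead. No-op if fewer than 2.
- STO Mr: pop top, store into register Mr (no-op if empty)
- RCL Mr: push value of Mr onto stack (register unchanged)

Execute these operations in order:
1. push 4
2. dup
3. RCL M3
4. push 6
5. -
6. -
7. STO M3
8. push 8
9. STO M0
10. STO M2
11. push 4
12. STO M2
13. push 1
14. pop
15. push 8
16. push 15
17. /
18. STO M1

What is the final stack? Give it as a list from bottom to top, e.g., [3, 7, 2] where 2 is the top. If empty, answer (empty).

Answer: (empty)

Derivation:
After op 1 (push 4): stack=[4] mem=[0,0,0,0]
After op 2 (dup): stack=[4,4] mem=[0,0,0,0]
After op 3 (RCL M3): stack=[4,4,0] mem=[0,0,0,0]
After op 4 (push 6): stack=[4,4,0,6] mem=[0,0,0,0]
After op 5 (-): stack=[4,4,-6] mem=[0,0,0,0]
After op 6 (-): stack=[4,10] mem=[0,0,0,0]
After op 7 (STO M3): stack=[4] mem=[0,0,0,10]
After op 8 (push 8): stack=[4,8] mem=[0,0,0,10]
After op 9 (STO M0): stack=[4] mem=[8,0,0,10]
After op 10 (STO M2): stack=[empty] mem=[8,0,4,10]
After op 11 (push 4): stack=[4] mem=[8,0,4,10]
After op 12 (STO M2): stack=[empty] mem=[8,0,4,10]
After op 13 (push 1): stack=[1] mem=[8,0,4,10]
After op 14 (pop): stack=[empty] mem=[8,0,4,10]
After op 15 (push 8): stack=[8] mem=[8,0,4,10]
After op 16 (push 15): stack=[8,15] mem=[8,0,4,10]
After op 17 (/): stack=[0] mem=[8,0,4,10]
After op 18 (STO M1): stack=[empty] mem=[8,0,4,10]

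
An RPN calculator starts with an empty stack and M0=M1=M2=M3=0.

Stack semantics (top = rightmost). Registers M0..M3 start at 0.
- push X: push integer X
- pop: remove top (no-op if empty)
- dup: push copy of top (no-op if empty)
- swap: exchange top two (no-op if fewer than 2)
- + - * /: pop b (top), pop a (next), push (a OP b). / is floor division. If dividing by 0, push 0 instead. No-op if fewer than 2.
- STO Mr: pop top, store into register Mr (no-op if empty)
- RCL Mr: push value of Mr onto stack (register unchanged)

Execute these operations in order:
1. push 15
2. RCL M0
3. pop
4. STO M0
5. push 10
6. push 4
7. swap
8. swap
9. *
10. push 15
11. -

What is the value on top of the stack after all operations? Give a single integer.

Answer: 25

Derivation:
After op 1 (push 15): stack=[15] mem=[0,0,0,0]
After op 2 (RCL M0): stack=[15,0] mem=[0,0,0,0]
After op 3 (pop): stack=[15] mem=[0,0,0,0]
After op 4 (STO M0): stack=[empty] mem=[15,0,0,0]
After op 5 (push 10): stack=[10] mem=[15,0,0,0]
After op 6 (push 4): stack=[10,4] mem=[15,0,0,0]
After op 7 (swap): stack=[4,10] mem=[15,0,0,0]
After op 8 (swap): stack=[10,4] mem=[15,0,0,0]
After op 9 (*): stack=[40] mem=[15,0,0,0]
After op 10 (push 15): stack=[40,15] mem=[15,0,0,0]
After op 11 (-): stack=[25] mem=[15,0,0,0]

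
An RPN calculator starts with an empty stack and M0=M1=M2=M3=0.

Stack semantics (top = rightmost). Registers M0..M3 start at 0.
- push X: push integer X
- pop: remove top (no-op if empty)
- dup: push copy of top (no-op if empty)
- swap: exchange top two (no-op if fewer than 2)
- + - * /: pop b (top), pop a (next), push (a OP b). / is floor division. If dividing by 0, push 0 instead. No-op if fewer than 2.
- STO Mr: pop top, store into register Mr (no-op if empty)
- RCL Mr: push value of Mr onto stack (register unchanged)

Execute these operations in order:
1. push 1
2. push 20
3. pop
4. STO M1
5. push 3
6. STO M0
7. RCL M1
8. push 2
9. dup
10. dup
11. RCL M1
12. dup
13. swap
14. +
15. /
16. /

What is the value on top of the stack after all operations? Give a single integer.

Answer: 2

Derivation:
After op 1 (push 1): stack=[1] mem=[0,0,0,0]
After op 2 (push 20): stack=[1,20] mem=[0,0,0,0]
After op 3 (pop): stack=[1] mem=[0,0,0,0]
After op 4 (STO M1): stack=[empty] mem=[0,1,0,0]
After op 5 (push 3): stack=[3] mem=[0,1,0,0]
After op 6 (STO M0): stack=[empty] mem=[3,1,0,0]
After op 7 (RCL M1): stack=[1] mem=[3,1,0,0]
After op 8 (push 2): stack=[1,2] mem=[3,1,0,0]
After op 9 (dup): stack=[1,2,2] mem=[3,1,0,0]
After op 10 (dup): stack=[1,2,2,2] mem=[3,1,0,0]
After op 11 (RCL M1): stack=[1,2,2,2,1] mem=[3,1,0,0]
After op 12 (dup): stack=[1,2,2,2,1,1] mem=[3,1,0,0]
After op 13 (swap): stack=[1,2,2,2,1,1] mem=[3,1,0,0]
After op 14 (+): stack=[1,2,2,2,2] mem=[3,1,0,0]
After op 15 (/): stack=[1,2,2,1] mem=[3,1,0,0]
After op 16 (/): stack=[1,2,2] mem=[3,1,0,0]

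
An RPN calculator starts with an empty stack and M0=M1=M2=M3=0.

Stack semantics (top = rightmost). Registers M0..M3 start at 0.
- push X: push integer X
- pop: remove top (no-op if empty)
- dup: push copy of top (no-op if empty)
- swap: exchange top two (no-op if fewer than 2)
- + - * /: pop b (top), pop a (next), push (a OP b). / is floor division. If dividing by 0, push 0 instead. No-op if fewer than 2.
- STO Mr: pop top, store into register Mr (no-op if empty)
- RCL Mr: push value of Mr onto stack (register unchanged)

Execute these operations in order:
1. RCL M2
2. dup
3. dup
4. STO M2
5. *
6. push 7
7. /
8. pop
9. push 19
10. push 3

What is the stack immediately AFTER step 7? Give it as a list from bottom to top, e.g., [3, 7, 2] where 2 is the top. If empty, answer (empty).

After op 1 (RCL M2): stack=[0] mem=[0,0,0,0]
After op 2 (dup): stack=[0,0] mem=[0,0,0,0]
After op 3 (dup): stack=[0,0,0] mem=[0,0,0,0]
After op 4 (STO M2): stack=[0,0] mem=[0,0,0,0]
After op 5 (*): stack=[0] mem=[0,0,0,0]
After op 6 (push 7): stack=[0,7] mem=[0,0,0,0]
After op 7 (/): stack=[0] mem=[0,0,0,0]

[0]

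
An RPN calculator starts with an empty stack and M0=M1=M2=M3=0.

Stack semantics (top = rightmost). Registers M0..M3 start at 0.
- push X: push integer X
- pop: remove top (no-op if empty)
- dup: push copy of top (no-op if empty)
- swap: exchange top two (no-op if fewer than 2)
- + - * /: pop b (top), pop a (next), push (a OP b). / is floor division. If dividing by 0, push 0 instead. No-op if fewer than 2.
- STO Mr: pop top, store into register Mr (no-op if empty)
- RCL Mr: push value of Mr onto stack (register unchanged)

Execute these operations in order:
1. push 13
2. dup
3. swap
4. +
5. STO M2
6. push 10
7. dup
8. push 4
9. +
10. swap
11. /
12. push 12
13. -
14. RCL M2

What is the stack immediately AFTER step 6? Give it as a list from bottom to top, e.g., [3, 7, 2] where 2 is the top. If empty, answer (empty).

After op 1 (push 13): stack=[13] mem=[0,0,0,0]
After op 2 (dup): stack=[13,13] mem=[0,0,0,0]
After op 3 (swap): stack=[13,13] mem=[0,0,0,0]
After op 4 (+): stack=[26] mem=[0,0,0,0]
After op 5 (STO M2): stack=[empty] mem=[0,0,26,0]
After op 6 (push 10): stack=[10] mem=[0,0,26,0]

[10]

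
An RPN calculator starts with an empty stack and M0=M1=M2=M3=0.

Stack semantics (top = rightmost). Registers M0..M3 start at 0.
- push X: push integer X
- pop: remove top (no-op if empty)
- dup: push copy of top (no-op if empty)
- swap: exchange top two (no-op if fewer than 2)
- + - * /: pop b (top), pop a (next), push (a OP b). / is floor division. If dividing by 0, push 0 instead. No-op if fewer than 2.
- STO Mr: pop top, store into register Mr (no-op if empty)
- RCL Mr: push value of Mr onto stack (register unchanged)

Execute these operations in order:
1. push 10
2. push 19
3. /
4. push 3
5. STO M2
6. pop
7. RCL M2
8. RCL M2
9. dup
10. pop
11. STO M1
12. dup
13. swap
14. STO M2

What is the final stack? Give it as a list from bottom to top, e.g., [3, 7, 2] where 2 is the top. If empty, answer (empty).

Answer: [3]

Derivation:
After op 1 (push 10): stack=[10] mem=[0,0,0,0]
After op 2 (push 19): stack=[10,19] mem=[0,0,0,0]
After op 3 (/): stack=[0] mem=[0,0,0,0]
After op 4 (push 3): stack=[0,3] mem=[0,0,0,0]
After op 5 (STO M2): stack=[0] mem=[0,0,3,0]
After op 6 (pop): stack=[empty] mem=[0,0,3,0]
After op 7 (RCL M2): stack=[3] mem=[0,0,3,0]
After op 8 (RCL M2): stack=[3,3] mem=[0,0,3,0]
After op 9 (dup): stack=[3,3,3] mem=[0,0,3,0]
After op 10 (pop): stack=[3,3] mem=[0,0,3,0]
After op 11 (STO M1): stack=[3] mem=[0,3,3,0]
After op 12 (dup): stack=[3,3] mem=[0,3,3,0]
After op 13 (swap): stack=[3,3] mem=[0,3,3,0]
After op 14 (STO M2): stack=[3] mem=[0,3,3,0]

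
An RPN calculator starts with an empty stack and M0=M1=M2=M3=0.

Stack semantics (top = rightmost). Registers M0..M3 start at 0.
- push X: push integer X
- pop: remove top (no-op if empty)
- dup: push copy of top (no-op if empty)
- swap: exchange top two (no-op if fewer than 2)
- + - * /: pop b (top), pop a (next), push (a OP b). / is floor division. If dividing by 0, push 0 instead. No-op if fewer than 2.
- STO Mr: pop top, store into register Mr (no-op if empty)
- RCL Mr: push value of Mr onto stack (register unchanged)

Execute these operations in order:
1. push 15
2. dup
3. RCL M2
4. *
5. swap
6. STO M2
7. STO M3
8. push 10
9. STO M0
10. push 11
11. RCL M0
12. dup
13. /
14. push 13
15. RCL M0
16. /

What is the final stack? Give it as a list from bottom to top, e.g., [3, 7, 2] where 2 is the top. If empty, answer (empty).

After op 1 (push 15): stack=[15] mem=[0,0,0,0]
After op 2 (dup): stack=[15,15] mem=[0,0,0,0]
After op 3 (RCL M2): stack=[15,15,0] mem=[0,0,0,0]
After op 4 (*): stack=[15,0] mem=[0,0,0,0]
After op 5 (swap): stack=[0,15] mem=[0,0,0,0]
After op 6 (STO M2): stack=[0] mem=[0,0,15,0]
After op 7 (STO M3): stack=[empty] mem=[0,0,15,0]
After op 8 (push 10): stack=[10] mem=[0,0,15,0]
After op 9 (STO M0): stack=[empty] mem=[10,0,15,0]
After op 10 (push 11): stack=[11] mem=[10,0,15,0]
After op 11 (RCL M0): stack=[11,10] mem=[10,0,15,0]
After op 12 (dup): stack=[11,10,10] mem=[10,0,15,0]
After op 13 (/): stack=[11,1] mem=[10,0,15,0]
After op 14 (push 13): stack=[11,1,13] mem=[10,0,15,0]
After op 15 (RCL M0): stack=[11,1,13,10] mem=[10,0,15,0]
After op 16 (/): stack=[11,1,1] mem=[10,0,15,0]

Answer: [11, 1, 1]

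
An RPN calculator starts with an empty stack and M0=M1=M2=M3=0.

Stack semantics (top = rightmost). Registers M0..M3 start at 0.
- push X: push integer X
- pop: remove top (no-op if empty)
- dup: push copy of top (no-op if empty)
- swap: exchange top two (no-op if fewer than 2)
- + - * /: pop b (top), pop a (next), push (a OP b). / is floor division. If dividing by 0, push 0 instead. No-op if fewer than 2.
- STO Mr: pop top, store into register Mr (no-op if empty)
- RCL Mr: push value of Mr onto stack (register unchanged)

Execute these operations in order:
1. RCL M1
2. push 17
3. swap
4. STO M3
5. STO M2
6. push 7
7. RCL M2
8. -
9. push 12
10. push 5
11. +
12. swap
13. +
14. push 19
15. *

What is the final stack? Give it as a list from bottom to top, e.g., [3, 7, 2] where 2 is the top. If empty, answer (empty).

Answer: [133]

Derivation:
After op 1 (RCL M1): stack=[0] mem=[0,0,0,0]
After op 2 (push 17): stack=[0,17] mem=[0,0,0,0]
After op 3 (swap): stack=[17,0] mem=[0,0,0,0]
After op 4 (STO M3): stack=[17] mem=[0,0,0,0]
After op 5 (STO M2): stack=[empty] mem=[0,0,17,0]
After op 6 (push 7): stack=[7] mem=[0,0,17,0]
After op 7 (RCL M2): stack=[7,17] mem=[0,0,17,0]
After op 8 (-): stack=[-10] mem=[0,0,17,0]
After op 9 (push 12): stack=[-10,12] mem=[0,0,17,0]
After op 10 (push 5): stack=[-10,12,5] mem=[0,0,17,0]
After op 11 (+): stack=[-10,17] mem=[0,0,17,0]
After op 12 (swap): stack=[17,-10] mem=[0,0,17,0]
After op 13 (+): stack=[7] mem=[0,0,17,0]
After op 14 (push 19): stack=[7,19] mem=[0,0,17,0]
After op 15 (*): stack=[133] mem=[0,0,17,0]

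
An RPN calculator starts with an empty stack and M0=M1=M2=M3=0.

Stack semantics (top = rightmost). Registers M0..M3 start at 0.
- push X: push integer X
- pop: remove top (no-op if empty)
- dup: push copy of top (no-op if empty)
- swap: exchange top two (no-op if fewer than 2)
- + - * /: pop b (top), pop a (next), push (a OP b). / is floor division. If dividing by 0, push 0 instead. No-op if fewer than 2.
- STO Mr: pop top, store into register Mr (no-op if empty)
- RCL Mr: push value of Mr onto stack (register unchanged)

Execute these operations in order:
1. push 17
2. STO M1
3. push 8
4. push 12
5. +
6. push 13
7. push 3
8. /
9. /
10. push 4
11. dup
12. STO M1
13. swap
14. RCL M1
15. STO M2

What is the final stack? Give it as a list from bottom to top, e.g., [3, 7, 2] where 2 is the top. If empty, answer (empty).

After op 1 (push 17): stack=[17] mem=[0,0,0,0]
After op 2 (STO M1): stack=[empty] mem=[0,17,0,0]
After op 3 (push 8): stack=[8] mem=[0,17,0,0]
After op 4 (push 12): stack=[8,12] mem=[0,17,0,0]
After op 5 (+): stack=[20] mem=[0,17,0,0]
After op 6 (push 13): stack=[20,13] mem=[0,17,0,0]
After op 7 (push 3): stack=[20,13,3] mem=[0,17,0,0]
After op 8 (/): stack=[20,4] mem=[0,17,0,0]
After op 9 (/): stack=[5] mem=[0,17,0,0]
After op 10 (push 4): stack=[5,4] mem=[0,17,0,0]
After op 11 (dup): stack=[5,4,4] mem=[0,17,0,0]
After op 12 (STO M1): stack=[5,4] mem=[0,4,0,0]
After op 13 (swap): stack=[4,5] mem=[0,4,0,0]
After op 14 (RCL M1): stack=[4,5,4] mem=[0,4,0,0]
After op 15 (STO M2): stack=[4,5] mem=[0,4,4,0]

Answer: [4, 5]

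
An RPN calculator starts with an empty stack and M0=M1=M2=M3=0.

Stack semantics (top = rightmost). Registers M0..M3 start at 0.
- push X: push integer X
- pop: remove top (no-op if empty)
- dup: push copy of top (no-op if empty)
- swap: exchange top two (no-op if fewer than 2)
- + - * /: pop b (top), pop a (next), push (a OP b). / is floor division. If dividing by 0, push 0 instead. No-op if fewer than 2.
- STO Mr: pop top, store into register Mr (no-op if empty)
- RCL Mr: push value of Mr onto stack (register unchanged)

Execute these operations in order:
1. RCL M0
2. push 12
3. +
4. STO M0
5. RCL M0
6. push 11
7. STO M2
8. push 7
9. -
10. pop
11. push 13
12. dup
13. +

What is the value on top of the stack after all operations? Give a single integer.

After op 1 (RCL M0): stack=[0] mem=[0,0,0,0]
After op 2 (push 12): stack=[0,12] mem=[0,0,0,0]
After op 3 (+): stack=[12] mem=[0,0,0,0]
After op 4 (STO M0): stack=[empty] mem=[12,0,0,0]
After op 5 (RCL M0): stack=[12] mem=[12,0,0,0]
After op 6 (push 11): stack=[12,11] mem=[12,0,0,0]
After op 7 (STO M2): stack=[12] mem=[12,0,11,0]
After op 8 (push 7): stack=[12,7] mem=[12,0,11,0]
After op 9 (-): stack=[5] mem=[12,0,11,0]
After op 10 (pop): stack=[empty] mem=[12,0,11,0]
After op 11 (push 13): stack=[13] mem=[12,0,11,0]
After op 12 (dup): stack=[13,13] mem=[12,0,11,0]
After op 13 (+): stack=[26] mem=[12,0,11,0]

Answer: 26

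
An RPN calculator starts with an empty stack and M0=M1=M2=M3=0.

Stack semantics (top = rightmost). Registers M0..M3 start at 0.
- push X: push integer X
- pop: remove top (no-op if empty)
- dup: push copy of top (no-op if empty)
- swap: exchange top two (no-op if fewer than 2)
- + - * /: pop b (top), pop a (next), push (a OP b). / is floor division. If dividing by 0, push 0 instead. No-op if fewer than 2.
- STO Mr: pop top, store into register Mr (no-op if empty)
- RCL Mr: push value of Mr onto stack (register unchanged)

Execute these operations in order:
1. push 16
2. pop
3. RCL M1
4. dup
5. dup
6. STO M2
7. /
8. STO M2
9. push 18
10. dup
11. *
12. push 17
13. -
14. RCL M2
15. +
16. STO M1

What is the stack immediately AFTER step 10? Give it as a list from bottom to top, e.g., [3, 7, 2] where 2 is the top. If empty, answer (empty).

After op 1 (push 16): stack=[16] mem=[0,0,0,0]
After op 2 (pop): stack=[empty] mem=[0,0,0,0]
After op 3 (RCL M1): stack=[0] mem=[0,0,0,0]
After op 4 (dup): stack=[0,0] mem=[0,0,0,0]
After op 5 (dup): stack=[0,0,0] mem=[0,0,0,0]
After op 6 (STO M2): stack=[0,0] mem=[0,0,0,0]
After op 7 (/): stack=[0] mem=[0,0,0,0]
After op 8 (STO M2): stack=[empty] mem=[0,0,0,0]
After op 9 (push 18): stack=[18] mem=[0,0,0,0]
After op 10 (dup): stack=[18,18] mem=[0,0,0,0]

[18, 18]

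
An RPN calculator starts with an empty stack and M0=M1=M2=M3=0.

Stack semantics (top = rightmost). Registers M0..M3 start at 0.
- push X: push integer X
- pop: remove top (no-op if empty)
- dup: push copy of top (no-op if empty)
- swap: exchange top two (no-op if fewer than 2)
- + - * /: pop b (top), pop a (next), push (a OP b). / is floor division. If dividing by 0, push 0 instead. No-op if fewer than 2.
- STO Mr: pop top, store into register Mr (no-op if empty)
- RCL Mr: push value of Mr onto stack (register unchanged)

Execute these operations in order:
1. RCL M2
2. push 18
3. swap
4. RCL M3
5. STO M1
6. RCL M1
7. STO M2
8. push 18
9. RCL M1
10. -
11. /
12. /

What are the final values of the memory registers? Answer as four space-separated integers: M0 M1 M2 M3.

After op 1 (RCL M2): stack=[0] mem=[0,0,0,0]
After op 2 (push 18): stack=[0,18] mem=[0,0,0,0]
After op 3 (swap): stack=[18,0] mem=[0,0,0,0]
After op 4 (RCL M3): stack=[18,0,0] mem=[0,0,0,0]
After op 5 (STO M1): stack=[18,0] mem=[0,0,0,0]
After op 6 (RCL M1): stack=[18,0,0] mem=[0,0,0,0]
After op 7 (STO M2): stack=[18,0] mem=[0,0,0,0]
After op 8 (push 18): stack=[18,0,18] mem=[0,0,0,0]
After op 9 (RCL M1): stack=[18,0,18,0] mem=[0,0,0,0]
After op 10 (-): stack=[18,0,18] mem=[0,0,0,0]
After op 11 (/): stack=[18,0] mem=[0,0,0,0]
After op 12 (/): stack=[0] mem=[0,0,0,0]

Answer: 0 0 0 0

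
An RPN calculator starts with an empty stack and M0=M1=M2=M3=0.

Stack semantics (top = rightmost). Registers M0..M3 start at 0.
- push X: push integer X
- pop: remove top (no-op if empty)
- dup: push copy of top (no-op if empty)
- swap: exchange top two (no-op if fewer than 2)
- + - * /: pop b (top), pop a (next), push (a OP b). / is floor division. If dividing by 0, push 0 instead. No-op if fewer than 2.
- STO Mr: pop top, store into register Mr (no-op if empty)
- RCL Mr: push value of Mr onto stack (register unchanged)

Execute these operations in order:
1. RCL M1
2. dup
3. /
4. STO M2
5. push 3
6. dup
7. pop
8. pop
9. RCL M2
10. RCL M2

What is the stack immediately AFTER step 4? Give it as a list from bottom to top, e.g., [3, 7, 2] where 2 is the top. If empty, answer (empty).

After op 1 (RCL M1): stack=[0] mem=[0,0,0,0]
After op 2 (dup): stack=[0,0] mem=[0,0,0,0]
After op 3 (/): stack=[0] mem=[0,0,0,0]
After op 4 (STO M2): stack=[empty] mem=[0,0,0,0]

(empty)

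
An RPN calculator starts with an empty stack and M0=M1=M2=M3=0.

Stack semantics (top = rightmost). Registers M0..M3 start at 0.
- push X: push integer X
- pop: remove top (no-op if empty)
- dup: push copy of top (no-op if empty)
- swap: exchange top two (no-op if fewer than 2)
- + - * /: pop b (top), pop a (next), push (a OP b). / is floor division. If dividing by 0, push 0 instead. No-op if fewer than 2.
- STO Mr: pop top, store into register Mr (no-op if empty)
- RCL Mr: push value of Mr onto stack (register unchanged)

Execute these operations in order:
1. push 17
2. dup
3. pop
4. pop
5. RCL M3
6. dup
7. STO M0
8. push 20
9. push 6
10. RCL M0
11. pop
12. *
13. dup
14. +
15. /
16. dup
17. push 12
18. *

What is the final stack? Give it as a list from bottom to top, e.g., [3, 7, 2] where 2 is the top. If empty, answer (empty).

After op 1 (push 17): stack=[17] mem=[0,0,0,0]
After op 2 (dup): stack=[17,17] mem=[0,0,0,0]
After op 3 (pop): stack=[17] mem=[0,0,0,0]
After op 4 (pop): stack=[empty] mem=[0,0,0,0]
After op 5 (RCL M3): stack=[0] mem=[0,0,0,0]
After op 6 (dup): stack=[0,0] mem=[0,0,0,0]
After op 7 (STO M0): stack=[0] mem=[0,0,0,0]
After op 8 (push 20): stack=[0,20] mem=[0,0,0,0]
After op 9 (push 6): stack=[0,20,6] mem=[0,0,0,0]
After op 10 (RCL M0): stack=[0,20,6,0] mem=[0,0,0,0]
After op 11 (pop): stack=[0,20,6] mem=[0,0,0,0]
After op 12 (*): stack=[0,120] mem=[0,0,0,0]
After op 13 (dup): stack=[0,120,120] mem=[0,0,0,0]
After op 14 (+): stack=[0,240] mem=[0,0,0,0]
After op 15 (/): stack=[0] mem=[0,0,0,0]
After op 16 (dup): stack=[0,0] mem=[0,0,0,0]
After op 17 (push 12): stack=[0,0,12] mem=[0,0,0,0]
After op 18 (*): stack=[0,0] mem=[0,0,0,0]

Answer: [0, 0]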